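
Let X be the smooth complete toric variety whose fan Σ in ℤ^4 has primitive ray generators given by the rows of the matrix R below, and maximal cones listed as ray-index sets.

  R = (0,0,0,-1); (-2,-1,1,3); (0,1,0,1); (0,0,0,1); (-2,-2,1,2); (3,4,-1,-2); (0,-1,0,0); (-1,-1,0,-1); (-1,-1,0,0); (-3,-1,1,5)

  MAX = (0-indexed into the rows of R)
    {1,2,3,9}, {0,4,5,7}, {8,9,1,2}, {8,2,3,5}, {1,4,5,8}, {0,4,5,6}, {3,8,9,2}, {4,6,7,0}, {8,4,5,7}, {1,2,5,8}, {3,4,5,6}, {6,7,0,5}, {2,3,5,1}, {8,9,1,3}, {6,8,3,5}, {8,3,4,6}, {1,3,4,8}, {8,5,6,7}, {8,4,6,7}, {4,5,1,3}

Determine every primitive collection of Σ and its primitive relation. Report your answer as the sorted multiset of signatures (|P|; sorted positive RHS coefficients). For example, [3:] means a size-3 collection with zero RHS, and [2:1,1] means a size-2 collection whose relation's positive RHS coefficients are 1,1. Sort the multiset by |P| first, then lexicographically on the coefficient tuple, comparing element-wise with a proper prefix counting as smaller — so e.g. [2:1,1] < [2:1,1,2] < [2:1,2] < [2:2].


Primitive collections (20):

  P = {0,3}:  v_{0} + v_{3} = 0  so sig = [2:]
  P = {0,8}:  v_{0} + v_{8} = v_{7}  so sig = [2:1]
  P = {2,4}:  v_{2} + v_{4} = v_{1}  so sig = [2:1]
  P = {2,6}:  v_{2} + v_{6} = v_{3}  so sig = [2:1]
  P = {3,7}:  v_{3} + v_{7} = v_{8}  so sig = [2:1]
  P = {1,6}:  v_{1} + v_{6} = v_{3} + v_{4}  so sig = [2:1,1]
  P = {0,2}:  v_{0} + v_{2} = v_{4} + v_{5} + v_{8}  so sig = [2:1,1,1]
  P = {0,9}:  v_{0} + v_{9} = v_{1} + v_{2} + v_{8}  so sig = [2:1,1,1]
  P = {0,1}:  v_{0} + v_{1} = 2·v_{4} + v_{5} + v_{8}  so sig = [2:1,1,2]
  P = {2,7}:  v_{2} + v_{7} = v_{4} + v_{5} + 2·v_{8}  so sig = [2:1,1,2]
  P = {4,9}:  v_{4} + v_{9} = 2·v_{1} + v_{3} + v_{8}  so sig = [2:1,1,2]
  P = {6,9}:  v_{6} + v_{9} = v_{1} + 2·v_{3} + v_{8}  so sig = [2:1,1,2]
  P = {7,9}:  v_{7} + v_{9} = v_{1} + v_{2} + 2·v_{8}  so sig = [2:1,1,2]
  P = {1,7}:  v_{1} + v_{7} = 2·v_{4} + v_{5} + 2·v_{8}  so sig = [2:1,2,2]
  P = {5,9}:  v_{5} + v_{9} = 3·v_{2}  so sig = [2:3]
  P = {4,5,6,8}:  v_{4} + v_{5} + v_{6} + v_{8} = 0  so sig = [4:]
  P = {1,2,3,8}:  v_{1} + v_{2} + v_{3} + v_{8} = v_{9}  so sig = [4:1]
  P = {3,4,5,8}:  v_{3} + v_{4} + v_{5} + v_{8} = v_{2}  so sig = [4:1]
  P = {4,5,6,7}:  v_{4} + v_{5} + v_{6} + v_{7} = v_{0}  so sig = [4:1]
  P = {1,3,5,8}:  v_{1} + v_{3} + v_{5} + v_{8} = 2·v_{2}  so sig = [4:2]

Hence PRS(X_Σ) =
    [2:]
    [2:1]
    [2:1]
    [2:1]
    [2:1]
    [2:1,1]
    [2:1,1,1]
    [2:1,1,1]
    [2:1,1,2]
    [2:1,1,2]
    [2:1,1,2]
    [2:1,1,2]
    [2:1,1,2]
    [2:1,2,2]
    [2:3]
    [4:]
    [4:1]
    [4:1]
    [4:1]
    [4:2]


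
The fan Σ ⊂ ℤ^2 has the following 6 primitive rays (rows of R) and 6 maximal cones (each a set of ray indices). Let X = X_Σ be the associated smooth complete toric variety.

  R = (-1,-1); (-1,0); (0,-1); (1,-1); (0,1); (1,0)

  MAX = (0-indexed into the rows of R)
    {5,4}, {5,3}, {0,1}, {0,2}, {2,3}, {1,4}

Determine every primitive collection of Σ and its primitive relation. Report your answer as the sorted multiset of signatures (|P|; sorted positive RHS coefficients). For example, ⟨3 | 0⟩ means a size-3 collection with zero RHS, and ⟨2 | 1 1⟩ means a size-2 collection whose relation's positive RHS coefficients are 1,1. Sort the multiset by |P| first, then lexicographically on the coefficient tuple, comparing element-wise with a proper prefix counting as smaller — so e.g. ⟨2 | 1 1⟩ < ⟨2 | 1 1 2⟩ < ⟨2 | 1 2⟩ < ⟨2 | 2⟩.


Σ has 9 primitive collections:

  P={1,5}:  v_{1} + v_{5} = 0 — sig = ⟨2 | 0⟩
  P={2,4}:  v_{2} + v_{4} = 0 — sig = ⟨2 | 0⟩
  P={0,4}:  v_{0} + v_{4} = v_{1} — sig = ⟨2 | 1⟩
  P={0,5}:  v_{0} + v_{5} = v_{2} — sig = ⟨2 | 1⟩
  P={1,2}:  v_{1} + v_{2} = v_{0} — sig = ⟨2 | 1⟩
  P={1,3}:  v_{1} + v_{3} = v_{2} — sig = ⟨2 | 1⟩
  P={2,5}:  v_{2} + v_{5} = v_{3} — sig = ⟨2 | 1⟩
  P={3,4}:  v_{3} + v_{4} = v_{5} — sig = ⟨2 | 1⟩
  P={0,3}:  v_{0} + v_{3} = 2·v_{2} — sig = ⟨2 | 2⟩

Hence PRS(X_Σ) =
    ⟨2 | 0⟩
    ⟨2 | 0⟩
    ⟨2 | 1⟩
    ⟨2 | 1⟩
    ⟨2 | 1⟩
    ⟨2 | 1⟩
    ⟨2 | 1⟩
    ⟨2 | 1⟩
    ⟨2 | 2⟩


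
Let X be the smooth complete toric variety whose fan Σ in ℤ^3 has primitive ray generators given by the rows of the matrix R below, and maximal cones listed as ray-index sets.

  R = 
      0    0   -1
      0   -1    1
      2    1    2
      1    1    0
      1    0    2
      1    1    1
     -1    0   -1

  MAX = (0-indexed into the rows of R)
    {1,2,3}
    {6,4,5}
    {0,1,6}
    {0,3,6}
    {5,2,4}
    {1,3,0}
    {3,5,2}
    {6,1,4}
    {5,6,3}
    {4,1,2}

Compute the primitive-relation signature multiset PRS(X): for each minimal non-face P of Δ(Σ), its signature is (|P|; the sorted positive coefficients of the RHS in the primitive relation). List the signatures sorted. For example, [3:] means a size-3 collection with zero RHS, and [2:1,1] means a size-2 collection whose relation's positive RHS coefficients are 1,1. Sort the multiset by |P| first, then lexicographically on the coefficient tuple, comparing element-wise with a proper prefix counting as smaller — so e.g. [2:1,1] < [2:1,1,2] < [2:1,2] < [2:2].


Σ has 7 primitive collections:

  P = {0,5}:  v_{0} + v_{5} = v_{3}  →  sig = [2:1]
  P = {1,5}:  v_{1} + v_{5} = v_{4}  →  sig = [2:1]
  P = {2,6}:  v_{2} + v_{6} = v_{5}  →  sig = [2:1]
  P = {3,4}:  v_{3} + v_{4} = v_{2}  →  sig = [2:1]
  P = {0,4}:  v_{0} + v_{4} = v_{1} + v_{3}  →  sig = [2:1,1]
  P = {0,2}:  v_{0} + v_{2} = v_{1} + 2·v_{3}  →  sig = [2:1,2]
  P = {1,3,6}:  v_{1} + v_{3} + v_{6} = 0  →  sig = [3:]

Sorted signature multiset PRS(X):
    [2:1]
    [2:1]
    [2:1]
    [2:1]
    [2:1,1]
    [2:1,2]
    [3:]


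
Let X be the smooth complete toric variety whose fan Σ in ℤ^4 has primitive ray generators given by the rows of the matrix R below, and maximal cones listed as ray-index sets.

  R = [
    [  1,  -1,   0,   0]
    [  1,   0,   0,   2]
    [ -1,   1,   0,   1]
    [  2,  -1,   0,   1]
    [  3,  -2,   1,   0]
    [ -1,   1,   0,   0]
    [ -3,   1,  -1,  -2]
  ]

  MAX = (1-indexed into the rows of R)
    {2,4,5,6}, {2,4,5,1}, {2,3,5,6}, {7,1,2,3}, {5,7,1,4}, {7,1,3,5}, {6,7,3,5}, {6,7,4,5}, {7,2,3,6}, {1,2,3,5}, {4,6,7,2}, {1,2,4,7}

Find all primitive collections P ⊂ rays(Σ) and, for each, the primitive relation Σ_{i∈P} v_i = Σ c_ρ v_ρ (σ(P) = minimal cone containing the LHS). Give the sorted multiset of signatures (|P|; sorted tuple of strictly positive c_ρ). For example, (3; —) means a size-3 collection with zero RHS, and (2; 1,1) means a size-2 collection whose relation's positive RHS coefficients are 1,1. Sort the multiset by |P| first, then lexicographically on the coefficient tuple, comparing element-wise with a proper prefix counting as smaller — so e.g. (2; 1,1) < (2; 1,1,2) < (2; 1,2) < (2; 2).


Minimal non-faces — 3 found among 7 rays, 12 max cones:

  {1,6}:  v_{1} + v_{6} = 0  so sig = (2; —)
  {3,4}:  v_{3} + v_{4} = v_{2}  so sig = (2; 1)
  {2,5,7}:  v_{2} + v_{5} + v_{7} = v_{1}  so sig = (3; 1)

Hence PRS(X_Σ) =
[(2; —), (2; 1), (3; 1)]


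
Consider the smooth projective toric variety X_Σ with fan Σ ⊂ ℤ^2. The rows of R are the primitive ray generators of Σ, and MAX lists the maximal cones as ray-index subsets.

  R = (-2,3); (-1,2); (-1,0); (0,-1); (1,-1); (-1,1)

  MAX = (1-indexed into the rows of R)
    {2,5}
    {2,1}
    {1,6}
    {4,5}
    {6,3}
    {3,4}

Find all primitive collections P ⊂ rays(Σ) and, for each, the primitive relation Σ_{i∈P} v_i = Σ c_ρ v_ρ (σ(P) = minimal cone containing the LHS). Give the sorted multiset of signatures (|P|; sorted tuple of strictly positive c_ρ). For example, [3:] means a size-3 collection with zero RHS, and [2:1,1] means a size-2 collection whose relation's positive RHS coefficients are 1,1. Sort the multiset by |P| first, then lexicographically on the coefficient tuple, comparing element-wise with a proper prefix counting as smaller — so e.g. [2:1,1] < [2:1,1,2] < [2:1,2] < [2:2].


Minimal non-faces — 9 found among 6 rays, 6 max cones:

  P={5,6}:  v_{5} + v_{6} = 0 ; sig = [2:]
  P={1,5}:  v_{1} + v_{5} = v_{2} ; sig = [2:1]
  P={2,4}:  v_{2} + v_{4} = v_{6} ; sig = [2:1]
  P={2,6}:  v_{2} + v_{6} = v_{1} ; sig = [2:1]
  P={3,5}:  v_{3} + v_{5} = v_{4} ; sig = [2:1]
  P={4,6}:  v_{4} + v_{6} = v_{3} ; sig = [2:1]
  P={1,4}:  v_{1} + v_{4} = 2·v_{6} ; sig = [2:2]
  P={2,3}:  v_{2} + v_{3} = 2·v_{6} ; sig = [2:2]
  P={1,3}:  v_{1} + v_{3} = 3·v_{6} ; sig = [2:3]

Hence PRS(X_Σ) =
{ [2:],  [2:1] ×5,  [2:2] ×2,  [2:3] }


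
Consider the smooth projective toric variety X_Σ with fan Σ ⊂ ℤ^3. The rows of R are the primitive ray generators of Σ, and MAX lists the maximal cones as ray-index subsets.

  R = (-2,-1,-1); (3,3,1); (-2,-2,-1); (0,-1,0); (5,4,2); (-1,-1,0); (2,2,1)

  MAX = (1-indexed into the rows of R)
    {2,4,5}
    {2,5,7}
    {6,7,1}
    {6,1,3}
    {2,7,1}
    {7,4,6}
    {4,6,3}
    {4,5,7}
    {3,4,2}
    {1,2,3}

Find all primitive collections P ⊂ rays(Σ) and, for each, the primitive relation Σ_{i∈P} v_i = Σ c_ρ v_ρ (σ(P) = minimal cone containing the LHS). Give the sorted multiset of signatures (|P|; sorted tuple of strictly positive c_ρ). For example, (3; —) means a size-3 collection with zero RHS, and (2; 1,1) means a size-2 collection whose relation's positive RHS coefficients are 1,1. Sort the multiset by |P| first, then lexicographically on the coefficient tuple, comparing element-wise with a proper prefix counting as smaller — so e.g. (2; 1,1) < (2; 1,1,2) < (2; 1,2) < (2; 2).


Δ(Σ) — 7 vertices, 7 min non-faces:

  {3,7}:  v_{3} + v_{7} = 0 — sig = (2; —)
  {1,4}:  v_{1} + v_{4} = v_{3} — sig = (2; 1)
  {1,5}:  v_{1} + v_{5} = v_{2} — sig = (2; 1)
  {2,6}:  v_{2} + v_{6} = v_{7} — sig = (2; 1)
  {3,5}:  v_{3} + v_{5} = v_{2} + v_{4} — sig = (2; 1,1)
  {5,6}:  v_{5} + v_{6} = v_{4} + 2·v_{7} — sig = (2; 1,2)
  {2,4,7}:  v_{2} + v_{4} + v_{7} = v_{5} — sig = (3; 1)

Sorted signature multiset PRS(X):
[(2; —), (2; 1), (2; 1), (2; 1), (2; 1,1), (2; 1,2), (3; 1)]


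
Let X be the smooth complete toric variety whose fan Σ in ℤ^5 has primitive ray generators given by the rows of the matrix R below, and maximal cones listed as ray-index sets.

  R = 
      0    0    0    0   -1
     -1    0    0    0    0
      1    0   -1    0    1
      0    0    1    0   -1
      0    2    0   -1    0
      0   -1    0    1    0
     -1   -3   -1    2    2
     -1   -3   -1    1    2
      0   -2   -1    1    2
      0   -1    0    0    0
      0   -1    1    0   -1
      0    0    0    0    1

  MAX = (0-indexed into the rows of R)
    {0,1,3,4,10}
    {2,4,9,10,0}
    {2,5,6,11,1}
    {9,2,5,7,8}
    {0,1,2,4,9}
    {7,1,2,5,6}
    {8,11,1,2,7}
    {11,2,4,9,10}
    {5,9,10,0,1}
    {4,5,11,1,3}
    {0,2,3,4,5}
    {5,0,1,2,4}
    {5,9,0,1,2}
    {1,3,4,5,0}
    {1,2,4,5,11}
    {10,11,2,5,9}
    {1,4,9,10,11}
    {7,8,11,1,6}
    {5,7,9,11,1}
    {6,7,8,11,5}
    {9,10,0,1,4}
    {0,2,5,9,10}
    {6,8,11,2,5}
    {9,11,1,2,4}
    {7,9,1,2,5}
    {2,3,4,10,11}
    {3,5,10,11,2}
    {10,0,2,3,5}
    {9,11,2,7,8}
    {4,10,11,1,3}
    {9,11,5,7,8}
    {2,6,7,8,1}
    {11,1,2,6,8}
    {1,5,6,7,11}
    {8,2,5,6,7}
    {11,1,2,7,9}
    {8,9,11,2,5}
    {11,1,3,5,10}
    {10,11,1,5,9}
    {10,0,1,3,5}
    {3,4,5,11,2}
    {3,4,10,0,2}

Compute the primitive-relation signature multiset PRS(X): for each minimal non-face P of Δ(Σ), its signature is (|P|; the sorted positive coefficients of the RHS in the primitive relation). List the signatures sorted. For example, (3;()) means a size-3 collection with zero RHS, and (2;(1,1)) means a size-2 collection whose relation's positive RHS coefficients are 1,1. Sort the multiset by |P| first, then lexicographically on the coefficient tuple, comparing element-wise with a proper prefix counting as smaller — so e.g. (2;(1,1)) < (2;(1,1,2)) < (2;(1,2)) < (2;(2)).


|primitive collections| = 24. Relations:

  P = {0,11}:  v_{0} + v_{11} = 0  ⇒ sig = (2;())
  P = {3,9}:  v_{3} + v_{9} = v_{10}  ⇒ sig = (2;(1))
  P = {6,9}:  v_{6} + v_{9} = v_{5} + v_{7}  ⇒ sig = (2;(1,1))
  P = {3,8}:  v_{3} + v_{8} = v_{5} + v_{9} + v_{11}  ⇒ sig = (2;(1,1,1))
  P = {4,8}:  v_{4} + v_{8} = v_{1} + v_{2} + v_{11}  ⇒ sig = (2;(1,1,1))
  P = {0,8}:  v_{0} + v_{8} = v_{1} + v_{2} + v_{5} + v_{9}  ⇒ sig = (2;(1,1,1,1))
  P = {3,6}:  v_{3} + v_{6} = v_{1} + 2·v_{5} + v_{9} + v_{11}  ⇒ sig = (2;(1,1,1,2))
  P = {3,7}:  v_{3} + v_{7} = v_{1} + v_{5} + 2·v_{9} + v_{11}  ⇒ sig = (2;(1,1,1,2))
  P = {4,6}:  v_{4} + v_{6} = 2·v_{1} + v_{2} + v_{5} + v_{11}  ⇒ sig = (2;(1,1,1,2))
  P = {4,7}:  v_{4} + v_{7} = 2·v_{1} + v_{2} + v_{9} + v_{11}  ⇒ sig = (2;(1,1,1,2))
  P = {7,10}:  v_{7} + v_{10} = v_{1} + v_{5} + 3·v_{9} + v_{11}  ⇒ sig = (2;(1,1,1,3))
  P = {8,10}:  v_{8} + v_{10} = v_{5} + 2·v_{9} + v_{11}  ⇒ sig = (2;(1,1,2))
  P = {0,6}:  v_{0} + v_{6} = 2·v_{1} + v_{2} + 2·v_{5} + v_{9}  ⇒ sig = (2;(1,1,2,2))
  P = {0,7}:  v_{0} + v_{7} = 2·v_{1} + v_{2} + v_{5} + 2·v_{9}  ⇒ sig = (2;(1,1,2,2))
  P = {6,10}:  v_{6} + v_{10} = v_{1} + 2·v_{5} + 2·v_{9} + v_{11}  ⇒ sig = (2;(1,1,2,2))
  P = {1,2,3}:  v_{1} + v_{2} + v_{3} = 0  ⇒ sig = (3;())
  P = {4,5,9}:  v_{4} + v_{5} + v_{9} = 0  ⇒ sig = (3;())
  P = {1,2,10}:  v_{1} + v_{2} + v_{10} = v_{9}  ⇒ sig = (3;(1))
  P = {1,5,8}:  v_{1} + v_{5} + v_{8} = v_{6}  ⇒ sig = (3;(1))
  P = {1,8,9}:  v_{1} + v_{8} + v_{9} = v_{7}  ⇒ sig = (3;(1))
  P = {4,5,10}:  v_{4} + v_{5} + v_{10} = v_{3}  ⇒ sig = (3;(1))
  P = {2,6,7,11}:  v_{2} + v_{6} + v_{7} + v_{11} = v_{1} + 3·v_{8}  ⇒ sig = (4;(1,3))
  P = {2,5,7,11}:  v_{2} + v_{5} + v_{7} + v_{11} = 2·v_{8}  ⇒ sig = (4;(2))
  P = {1,2,5,9,11}:  v_{1} + v_{2} + v_{5} + v_{9} + v_{11} = v_{8}  ⇒ sig = (5;(1))

Sorted signature multiset PRS(X):
[(2;()), (2;(1)), (2;(1,1)), (2;(1,1,1)), (2;(1,1,1)), (2;(1,1,1,1)), (2;(1,1,1,2)), (2;(1,1,1,2)), (2;(1,1,1,2)), (2;(1,1,1,2)), (2;(1,1,1,3)), (2;(1,1,2)), (2;(1,1,2,2)), (2;(1,1,2,2)), (2;(1,1,2,2)), (3;()), (3;()), (3;(1)), (3;(1)), (3;(1)), (3;(1)), (4;(1,3)), (4;(2)), (5;(1))]


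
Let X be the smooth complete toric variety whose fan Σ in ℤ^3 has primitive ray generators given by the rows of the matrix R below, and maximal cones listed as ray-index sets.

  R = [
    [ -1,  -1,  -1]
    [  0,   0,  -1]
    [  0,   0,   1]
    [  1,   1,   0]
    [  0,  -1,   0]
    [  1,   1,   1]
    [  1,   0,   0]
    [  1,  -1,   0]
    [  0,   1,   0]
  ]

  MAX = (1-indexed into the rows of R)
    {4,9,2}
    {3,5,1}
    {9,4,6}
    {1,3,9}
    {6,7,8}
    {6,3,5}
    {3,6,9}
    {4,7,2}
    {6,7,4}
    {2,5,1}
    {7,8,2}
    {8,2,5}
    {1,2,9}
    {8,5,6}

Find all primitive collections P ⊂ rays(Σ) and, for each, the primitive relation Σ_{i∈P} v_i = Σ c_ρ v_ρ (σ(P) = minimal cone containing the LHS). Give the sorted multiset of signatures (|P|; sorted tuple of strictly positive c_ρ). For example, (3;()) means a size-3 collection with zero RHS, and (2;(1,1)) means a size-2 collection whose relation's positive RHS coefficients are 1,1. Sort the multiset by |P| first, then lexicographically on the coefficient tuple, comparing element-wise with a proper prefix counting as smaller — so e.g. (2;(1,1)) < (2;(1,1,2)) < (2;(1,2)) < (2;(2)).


15 collections generate NE(X_Σ); each relation:

  {1,6}:  v_{1} + v_{6} = 0  ⇒ sig = (2;())
  {2,3}:  v_{2} + v_{3} = 0  ⇒ sig = (2;())
  {5,9}:  v_{5} + v_{9} = 0  ⇒ sig = (2;())
  {1,4}:  v_{1} + v_{4} = v_{2}  ⇒ sig = (2;(1))
  {2,6}:  v_{2} + v_{6} = v_{4}  ⇒ sig = (2;(1))
  {3,4}:  v_{3} + v_{4} = v_{6}  ⇒ sig = (2;(1))
  {4,5}:  v_{4} + v_{5} = v_{7}  ⇒ sig = (2;(1))
  {5,7}:  v_{5} + v_{7} = v_{8}  ⇒ sig = (2;(1))
  {7,9}:  v_{7} + v_{9} = v_{4}  ⇒ sig = (2;(1))
  {8,9}:  v_{8} + v_{9} = v_{7}  ⇒ sig = (2;(1))
  {1,7}:  v_{1} + v_{7} = v_{2} + v_{5}  ⇒ sig = (2;(1,1))
  {3,7}:  v_{3} + v_{7} = v_{5} + v_{6}  ⇒ sig = (2;(1,1))
  {1,8}:  v_{1} + v_{8} = v_{2} + 2·v_{5}  ⇒ sig = (2;(1,2))
  {3,8}:  v_{3} + v_{8} = 2·v_{5} + v_{6}  ⇒ sig = (2;(1,2))
  {4,8}:  v_{4} + v_{8} = 2·v_{7}  ⇒ sig = (2;(2))

Hence PRS(X_Σ) =
    (2;())
    (2;())
    (2;())
    (2;(1))
    (2;(1))
    (2;(1))
    (2;(1))
    (2;(1))
    (2;(1))
    (2;(1))
    (2;(1,1))
    (2;(1,1))
    (2;(1,2))
    (2;(1,2))
    (2;(2))


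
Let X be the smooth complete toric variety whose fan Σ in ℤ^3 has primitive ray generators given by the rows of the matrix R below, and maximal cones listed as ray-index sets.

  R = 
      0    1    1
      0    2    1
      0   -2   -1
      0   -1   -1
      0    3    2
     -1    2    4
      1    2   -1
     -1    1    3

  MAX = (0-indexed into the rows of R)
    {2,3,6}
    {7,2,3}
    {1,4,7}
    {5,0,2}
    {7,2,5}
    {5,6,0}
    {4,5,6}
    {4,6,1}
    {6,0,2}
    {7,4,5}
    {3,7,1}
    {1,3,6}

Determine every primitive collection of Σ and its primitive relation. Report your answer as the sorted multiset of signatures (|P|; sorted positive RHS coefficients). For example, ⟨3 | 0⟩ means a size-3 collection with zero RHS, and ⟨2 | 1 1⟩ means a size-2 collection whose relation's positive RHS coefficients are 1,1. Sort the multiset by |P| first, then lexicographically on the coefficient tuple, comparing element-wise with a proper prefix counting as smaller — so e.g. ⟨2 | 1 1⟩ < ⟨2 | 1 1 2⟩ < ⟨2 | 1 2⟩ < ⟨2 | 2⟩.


Δ(Σ) — 8 vertices, 11 min non-faces:

  {0,3}:  v_{0} + v_{3} = 0  ⇒ sig = ⟨2 | 0⟩
  {1,2}:  v_{1} + v_{2} = 0  ⇒ sig = ⟨2 | 0⟩
  {0,1}:  v_{0} + v_{1} = v_{4}  ⇒ sig = ⟨2 | 1⟩
  {0,7}:  v_{0} + v_{7} = v_{5}  ⇒ sig = ⟨2 | 1⟩
  {2,4}:  v_{2} + v_{4} = v_{0}  ⇒ sig = ⟨2 | 1⟩
  {3,4}:  v_{3} + v_{4} = v_{1}  ⇒ sig = ⟨2 | 1⟩
  {3,5}:  v_{3} + v_{5} = v_{7}  ⇒ sig = ⟨2 | 1⟩
  {6,7}:  v_{6} + v_{7} = v_{4}  ⇒ sig = ⟨2 | 1⟩
  {0,4}:  v_{0} + v_{4} = v_{5} + v_{6}  ⇒ sig = ⟨2 | 1 1⟩
  {1,5}:  v_{1} + v_{5} = v_{4} + v_{7}  ⇒ sig = ⟨2 | 1 1⟩
  {2,5,6}:  v_{2} + v_{5} + v_{6} = 2·v_{0}  ⇒ sig = ⟨3 | 2⟩

Signatures (|P|; sorted positive RHS coefficients), sorted:
    ⟨2 | 0⟩
    ⟨2 | 0⟩
    ⟨2 | 1⟩
    ⟨2 | 1⟩
    ⟨2 | 1⟩
    ⟨2 | 1⟩
    ⟨2 | 1⟩
    ⟨2 | 1⟩
    ⟨2 | 1 1⟩
    ⟨2 | 1 1⟩
    ⟨3 | 2⟩


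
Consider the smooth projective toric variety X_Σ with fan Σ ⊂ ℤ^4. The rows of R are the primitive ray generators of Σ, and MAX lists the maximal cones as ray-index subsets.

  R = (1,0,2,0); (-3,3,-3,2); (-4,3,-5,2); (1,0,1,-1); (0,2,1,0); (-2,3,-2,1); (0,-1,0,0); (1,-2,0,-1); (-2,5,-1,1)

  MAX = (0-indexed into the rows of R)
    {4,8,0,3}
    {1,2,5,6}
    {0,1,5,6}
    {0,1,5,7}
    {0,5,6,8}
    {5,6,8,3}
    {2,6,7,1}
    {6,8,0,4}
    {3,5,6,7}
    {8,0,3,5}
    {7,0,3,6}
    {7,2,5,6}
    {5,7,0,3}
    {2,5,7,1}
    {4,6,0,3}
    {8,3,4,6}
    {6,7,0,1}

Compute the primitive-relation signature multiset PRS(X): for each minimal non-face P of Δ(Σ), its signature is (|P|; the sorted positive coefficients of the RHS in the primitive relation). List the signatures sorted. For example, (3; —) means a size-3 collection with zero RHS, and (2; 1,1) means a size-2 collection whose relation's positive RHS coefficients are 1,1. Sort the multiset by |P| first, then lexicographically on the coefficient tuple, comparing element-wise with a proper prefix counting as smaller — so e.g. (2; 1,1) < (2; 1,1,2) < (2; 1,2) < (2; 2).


Minimal non-faces — 14 found among 9 rays, 17 max cones:

  P = {0,2}:  v_{0} + v_{2} = v_{1}  so sig = (2; 1)
  P = {1,3}:  v_{1} + v_{3} = v_{5}  so sig = (2; 1)
  P = {4,5}:  v_{4} + v_{5} = v_{8}  so sig = (2; 1)
  P = {4,7}:  v_{4} + v_{7} = v_{3}  so sig = (2; 1)
  P = {7,8}:  v_{7} + v_{8} = v_{3} + v_{5}  so sig = (2; 1,1)
  P = {1,4}:  v_{1} + v_{4} = v_{0} + 2·v_{5} + v_{6}  so sig = (2; 1,1,2)
  P = {2,3}:  v_{2} + v_{3} = 2·v_{5} + v_{6} + v_{7}  so sig = (2; 1,1,2)
  P = {1,8}:  v_{1} + v_{8} = v_{0} + 3·v_{5} + v_{6}  so sig = (2; 1,1,3)
  P = {2,4}:  v_{2} + v_{4} = 2·v_{5} + v_{6}  so sig = (2; 1,2)
  P = {2,8}:  v_{2} + v_{8} = 3·v_{5} + v_{6}  so sig = (2; 1,3)
  P = {0,5,6,7}:  v_{0} + v_{5} + v_{6} + v_{7} = 0  so sig = (4; —)
  P = {0,3,5,6}:  v_{0} + v_{3} + v_{5} + v_{6} = v_{4}  so sig = (4; 1)
  P = {1,5,6,7}:  v_{1} + v_{5} + v_{6} + v_{7} = v_{2}  so sig = (4; 1)
  P = {0,3,6,8}:  v_{0} + v_{3} + v_{6} + v_{8} = 2·v_{4}  so sig = (4; 2)

Sorted signature multiset PRS(X):
{ (2; 1) ×4,  (2; 1,1),  (2; 1,1,2) ×2,  (2; 1,1,3),  (2; 1,2),  (2; 1,3),  (4; —),  (4; 1) ×2,  (4; 2) }


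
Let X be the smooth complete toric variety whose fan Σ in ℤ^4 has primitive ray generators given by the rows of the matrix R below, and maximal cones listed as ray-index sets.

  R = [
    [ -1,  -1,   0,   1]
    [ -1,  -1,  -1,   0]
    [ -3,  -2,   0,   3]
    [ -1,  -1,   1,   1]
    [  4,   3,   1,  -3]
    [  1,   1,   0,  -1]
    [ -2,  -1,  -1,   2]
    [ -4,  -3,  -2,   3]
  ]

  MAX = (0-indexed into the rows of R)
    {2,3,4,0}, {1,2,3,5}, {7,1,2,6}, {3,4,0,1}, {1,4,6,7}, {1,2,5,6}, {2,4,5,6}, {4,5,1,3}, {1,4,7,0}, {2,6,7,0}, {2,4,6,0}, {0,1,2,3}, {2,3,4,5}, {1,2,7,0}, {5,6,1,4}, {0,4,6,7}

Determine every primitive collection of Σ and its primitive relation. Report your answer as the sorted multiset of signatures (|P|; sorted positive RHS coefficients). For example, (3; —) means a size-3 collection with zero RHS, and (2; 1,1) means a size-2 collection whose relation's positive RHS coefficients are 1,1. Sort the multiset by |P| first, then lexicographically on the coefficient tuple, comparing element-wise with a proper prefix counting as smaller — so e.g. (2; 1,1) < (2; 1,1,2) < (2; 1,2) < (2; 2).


|primitive collections| = 7. Relations:

  P = {0,5}:  v_{0} + v_{5} = 0  so sig = (2; —)
  P = {3,6}:  v_{3} + v_{6} = v_{2}  so sig = (2; 1)
  P = {5,7}:  v_{5} + v_{7} = v_{1} + v_{6}  so sig = (2; 1,1)
  P = {3,7}:  v_{3} + v_{7} = v_{0} + v_{1} + v_{2}  so sig = (2; 1,1,1)
  P = {1,2,4}:  v_{1} + v_{2} + v_{4} = 0  so sig = (3; —)
  P = {0,1,6}:  v_{0} + v_{1} + v_{6} = v_{7}  so sig = (3; 1)
  P = {2,4,7}:  v_{2} + v_{4} + v_{7} = v_{0} + v_{6}  so sig = (3; 1,1)

Hence PRS(X_Σ) =
{ (2; —),  (2; 1),  (2; 1,1),  (2; 1,1,1),  (3; —),  (3; 1),  (3; 1,1) }


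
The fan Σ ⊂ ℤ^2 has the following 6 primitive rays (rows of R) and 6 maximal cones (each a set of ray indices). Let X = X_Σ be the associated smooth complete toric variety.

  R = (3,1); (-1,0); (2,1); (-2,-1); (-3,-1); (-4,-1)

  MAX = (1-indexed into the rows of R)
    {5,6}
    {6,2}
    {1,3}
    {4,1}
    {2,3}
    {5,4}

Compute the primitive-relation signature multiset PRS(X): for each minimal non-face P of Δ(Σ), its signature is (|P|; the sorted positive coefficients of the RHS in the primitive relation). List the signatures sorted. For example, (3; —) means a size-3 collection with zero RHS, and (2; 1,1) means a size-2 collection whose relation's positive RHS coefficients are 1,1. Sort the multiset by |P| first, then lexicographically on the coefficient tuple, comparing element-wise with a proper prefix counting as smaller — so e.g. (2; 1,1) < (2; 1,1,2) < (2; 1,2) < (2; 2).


Δ(Σ) — 6 vertices, 9 min non-faces:

  • {1,5}:  v_{1} + v_{5} = 0 — sig = (2; —)
  • {3,4}:  v_{3} + v_{4} = 0 — sig = (2; —)
  • {1,2}:  v_{1} + v_{2} = v_{3} — sig = (2; 1)
  • {1,6}:  v_{1} + v_{6} = v_{2} — sig = (2; 1)
  • {2,4}:  v_{2} + v_{4} = v_{5} — sig = (2; 1)
  • {2,5}:  v_{2} + v_{5} = v_{6} — sig = (2; 1)
  • {3,5}:  v_{3} + v_{5} = v_{2} — sig = (2; 1)
  • {3,6}:  v_{3} + v_{6} = 2·v_{2} — sig = (2; 2)
  • {4,6}:  v_{4} + v_{6} = 2·v_{5} — sig = (2; 2)

Signatures (|P|; sorted positive RHS coefficients), sorted:
{ (2; —) ×2,  (2; 1) ×5,  (2; 2) ×2 }


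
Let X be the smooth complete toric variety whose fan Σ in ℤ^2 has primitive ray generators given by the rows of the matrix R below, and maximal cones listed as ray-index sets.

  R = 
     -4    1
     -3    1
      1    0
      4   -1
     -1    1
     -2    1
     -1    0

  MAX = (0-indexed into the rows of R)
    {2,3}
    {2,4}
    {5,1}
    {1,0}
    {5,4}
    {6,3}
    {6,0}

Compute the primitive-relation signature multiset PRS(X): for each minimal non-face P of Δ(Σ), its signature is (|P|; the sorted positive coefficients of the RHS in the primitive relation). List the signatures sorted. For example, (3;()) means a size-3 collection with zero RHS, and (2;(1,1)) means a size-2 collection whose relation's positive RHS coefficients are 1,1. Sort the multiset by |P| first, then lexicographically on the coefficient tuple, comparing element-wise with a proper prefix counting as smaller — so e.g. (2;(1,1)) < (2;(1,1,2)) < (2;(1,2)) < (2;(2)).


Minimal non-faces — 14 found among 7 rays, 7 max cones:

  P={0,3}:  v_{0} + v_{3} = 0  ⇒ sig = (2;())
  P={2,6}:  v_{2} + v_{6} = 0  ⇒ sig = (2;())
  P={0,2}:  v_{0} + v_{2} = v_{1}  ⇒ sig = (2;(1))
  P={1,2}:  v_{1} + v_{2} = v_{5}  ⇒ sig = (2;(1))
  P={1,3}:  v_{1} + v_{3} = v_{2}  ⇒ sig = (2;(1))
  P={1,6}:  v_{1} + v_{6} = v_{0}  ⇒ sig = (2;(1))
  P={2,5}:  v_{2} + v_{5} = v_{4}  ⇒ sig = (2;(1))
  P={4,6}:  v_{4} + v_{6} = v_{5}  ⇒ sig = (2;(1))
  P={5,6}:  v_{5} + v_{6} = v_{1}  ⇒ sig = (2;(1))
  P={0,4}:  v_{0} + v_{4} = v_{1} + v_{5}  ⇒ sig = (2;(1,1))
  P={0,5}:  v_{0} + v_{5} = 2·v_{1}  ⇒ sig = (2;(2))
  P={1,4}:  v_{1} + v_{4} = 2·v_{5}  ⇒ sig = (2;(2))
  P={3,5}:  v_{3} + v_{5} = 2·v_{2}  ⇒ sig = (2;(2))
  P={3,4}:  v_{3} + v_{4} = 3·v_{2}  ⇒ sig = (2;(3))

Hence PRS(X_Σ) =
    (2;())
    (2;())
    (2;(1))
    (2;(1))
    (2;(1))
    (2;(1))
    (2;(1))
    (2;(1))
    (2;(1))
    (2;(1,1))
    (2;(2))
    (2;(2))
    (2;(2))
    (2;(3))


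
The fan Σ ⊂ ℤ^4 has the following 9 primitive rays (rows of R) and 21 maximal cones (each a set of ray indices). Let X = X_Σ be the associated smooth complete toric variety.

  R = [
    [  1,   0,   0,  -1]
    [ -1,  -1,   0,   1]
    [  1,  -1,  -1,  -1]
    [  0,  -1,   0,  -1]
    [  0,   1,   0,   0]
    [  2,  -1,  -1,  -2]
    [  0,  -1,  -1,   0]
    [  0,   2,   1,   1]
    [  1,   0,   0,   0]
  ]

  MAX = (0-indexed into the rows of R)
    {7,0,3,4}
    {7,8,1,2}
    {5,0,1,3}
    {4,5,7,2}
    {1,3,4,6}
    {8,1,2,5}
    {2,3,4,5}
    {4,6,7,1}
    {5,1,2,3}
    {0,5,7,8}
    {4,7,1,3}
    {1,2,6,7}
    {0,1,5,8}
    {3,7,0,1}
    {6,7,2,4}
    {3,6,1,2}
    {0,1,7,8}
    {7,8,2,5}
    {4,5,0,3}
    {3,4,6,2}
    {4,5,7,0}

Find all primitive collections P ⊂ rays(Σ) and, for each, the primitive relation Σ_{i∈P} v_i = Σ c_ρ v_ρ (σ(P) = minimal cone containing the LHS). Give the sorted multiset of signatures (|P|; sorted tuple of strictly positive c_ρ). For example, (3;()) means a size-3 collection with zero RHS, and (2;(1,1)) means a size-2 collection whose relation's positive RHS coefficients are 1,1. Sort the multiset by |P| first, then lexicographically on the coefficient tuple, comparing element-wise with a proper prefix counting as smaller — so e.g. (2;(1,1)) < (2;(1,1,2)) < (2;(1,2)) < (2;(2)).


Δ(Σ) — 9 vertices, 13 min non-faces:

  {0,2}:  v_{0} + v_{2} = v_{5}  so sig = (2;(1))
  {0,6}:  v_{0} + v_{6} = v_{2}  so sig = (2;(1))
  {4,8}:  v_{4} + v_{8} = v_{2} + v_{7}  so sig = (2;(1,1))
  {6,8}:  v_{6} + v_{8} = v_{1} + 2·v_{2} + v_{7}  so sig = (2;(1,1,2))
  {3,8}:  v_{3} + v_{8} = 2·v_{0} + v_{1}  so sig = (2;(1,2))
  {5,6}:  v_{5} + v_{6} = 2·v_{2}  so sig = (2;(2))
  {0,1,4}:  v_{0} + v_{1} + v_{4} = 0  so sig = (3;())
  {3,6,7}:  v_{3} + v_{6} + v_{7} = 0  so sig = (3;())
  {1,2,4}:  v_{1} + v_{2} + v_{4} = v_{6}  so sig = (3;(1))
  {1,4,5}:  v_{1} + v_{4} + v_{5} = v_{2}  so sig = (3;(1))
  {1,5,7}:  v_{1} + v_{5} + v_{7} = v_{8}  so sig = (3;(1))
  {2,3,7}:  v_{2} + v_{3} + v_{7} = v_{0}  so sig = (3;(1))
  {3,5,7}:  v_{3} + v_{5} + v_{7} = 2·v_{0}  so sig = (3;(2))

Hence PRS(X_Σ) =
[(2;(1)), (2;(1)), (2;(1,1)), (2;(1,1,2)), (2;(1,2)), (2;(2)), (3;()), (3;()), (3;(1)), (3;(1)), (3;(1)), (3;(1)), (3;(2))]


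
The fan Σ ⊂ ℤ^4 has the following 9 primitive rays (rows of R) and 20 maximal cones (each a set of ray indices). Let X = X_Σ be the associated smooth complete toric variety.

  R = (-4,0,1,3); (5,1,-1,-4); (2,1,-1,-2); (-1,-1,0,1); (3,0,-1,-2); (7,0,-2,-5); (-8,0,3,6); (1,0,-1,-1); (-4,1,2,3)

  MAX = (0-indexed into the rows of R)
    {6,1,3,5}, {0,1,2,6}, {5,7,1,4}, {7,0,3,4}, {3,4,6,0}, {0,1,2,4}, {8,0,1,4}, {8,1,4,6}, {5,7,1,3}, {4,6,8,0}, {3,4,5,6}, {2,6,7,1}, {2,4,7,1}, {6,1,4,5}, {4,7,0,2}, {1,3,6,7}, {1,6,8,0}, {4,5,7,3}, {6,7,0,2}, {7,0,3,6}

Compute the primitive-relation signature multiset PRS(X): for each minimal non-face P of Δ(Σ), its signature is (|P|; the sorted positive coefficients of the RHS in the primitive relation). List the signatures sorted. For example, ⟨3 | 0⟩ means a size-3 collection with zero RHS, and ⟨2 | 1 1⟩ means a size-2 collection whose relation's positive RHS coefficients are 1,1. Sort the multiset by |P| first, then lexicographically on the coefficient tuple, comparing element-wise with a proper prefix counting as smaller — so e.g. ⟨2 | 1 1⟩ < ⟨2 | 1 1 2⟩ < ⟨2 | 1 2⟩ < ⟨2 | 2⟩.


|primitive collections| = 14. Relations:

  {0,5}:  v_{0} + v_{5} = v_{4} ; sig = ⟨2 | 1⟩
  {2,3}:  v_{2} + v_{3} = v_{7} ; sig = ⟨2 | 1⟩
  {3,8}:  v_{3} + v_{8} = v_{4} + v_{6} ; sig = ⟨2 | 1 1⟩
  {2,5}:  v_{2} + v_{5} = v_{1} + v_{4} + v_{7} ; sig = ⟨2 | 1 1 1⟩
  {5,8}:  v_{5} + v_{8} = v_{1} + 2·v_{4} + v_{6} ; sig = ⟨2 | 1 1 2⟩
  {7,8}:  v_{7} + v_{8} = 2·v_{0} + v_{1} ; sig = ⟨2 | 1 2⟩
  {2,8}:  v_{2} + v_{8} = 3·v_{0} + 2·v_{1} ; sig = ⟨2 | 2 3⟩
  {0,1,3}:  v_{0} + v_{1} + v_{3} = 0 ; sig = ⟨3 | 0⟩
  {5,6,7}:  v_{5} + v_{6} + v_{7} = 0 ; sig = ⟨3 | 0⟩
  {0,1,7}:  v_{0} + v_{1} + v_{7} = v_{2} ; sig = ⟨3 | 1⟩
  {1,3,4}:  v_{1} + v_{3} + v_{4} = v_{5} ; sig = ⟨3 | 1⟩
  {4,6,7}:  v_{4} + v_{6} + v_{7} = v_{0} ; sig = ⟨3 | 1⟩
  {2,4,6}:  v_{2} + v_{4} + v_{6} = 2·v_{0} + v_{1} ; sig = ⟨3 | 1 2⟩
  {0,1,4,6}:  v_{0} + v_{1} + v_{4} + v_{6} = v_{8} ; sig = ⟨4 | 1⟩

so the primitive-relation signature multiset is
{ ⟨2 | 1⟩ ×2,  ⟨2 | 1 1⟩,  ⟨2 | 1 1 1⟩,  ⟨2 | 1 1 2⟩,  ⟨2 | 1 2⟩,  ⟨2 | 2 3⟩,  ⟨3 | 0⟩ ×2,  ⟨3 | 1⟩ ×3,  ⟨3 | 1 2⟩,  ⟨4 | 1⟩ }


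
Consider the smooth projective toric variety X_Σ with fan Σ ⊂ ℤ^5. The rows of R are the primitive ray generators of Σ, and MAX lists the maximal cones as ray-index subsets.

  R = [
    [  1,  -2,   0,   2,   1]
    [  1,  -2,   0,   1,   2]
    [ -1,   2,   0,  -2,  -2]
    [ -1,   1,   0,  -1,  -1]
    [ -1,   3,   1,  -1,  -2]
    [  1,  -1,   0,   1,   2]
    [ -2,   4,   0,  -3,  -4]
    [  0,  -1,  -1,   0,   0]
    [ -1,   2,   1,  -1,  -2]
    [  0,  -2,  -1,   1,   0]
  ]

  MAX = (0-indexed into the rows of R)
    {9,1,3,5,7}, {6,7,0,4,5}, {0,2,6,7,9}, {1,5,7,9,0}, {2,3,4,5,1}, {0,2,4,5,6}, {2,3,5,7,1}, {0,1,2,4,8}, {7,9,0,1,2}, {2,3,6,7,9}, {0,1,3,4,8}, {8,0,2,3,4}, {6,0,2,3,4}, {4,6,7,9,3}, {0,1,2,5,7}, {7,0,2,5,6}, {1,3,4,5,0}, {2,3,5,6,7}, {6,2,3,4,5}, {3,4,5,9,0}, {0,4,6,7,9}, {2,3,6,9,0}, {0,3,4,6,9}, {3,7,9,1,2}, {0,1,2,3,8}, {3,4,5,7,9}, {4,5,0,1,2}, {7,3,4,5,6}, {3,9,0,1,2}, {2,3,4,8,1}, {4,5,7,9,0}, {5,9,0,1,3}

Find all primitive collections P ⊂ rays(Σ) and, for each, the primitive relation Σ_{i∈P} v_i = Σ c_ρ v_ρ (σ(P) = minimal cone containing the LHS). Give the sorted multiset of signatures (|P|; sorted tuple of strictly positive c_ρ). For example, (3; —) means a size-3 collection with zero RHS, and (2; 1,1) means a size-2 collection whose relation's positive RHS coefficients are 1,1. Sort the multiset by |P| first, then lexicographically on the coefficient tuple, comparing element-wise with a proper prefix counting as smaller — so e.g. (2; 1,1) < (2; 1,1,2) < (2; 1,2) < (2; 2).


Primitive collections (15):

  {1,6}:  v_{1} + v_{6} = v_{2} ; sig = (2; 1)
  {5,8}:  v_{5} + v_{8} = v_{1} + v_{4} ; sig = (2; 1,1)
  {7,8}:  v_{7} + v_{8} = v_{0} + v_{2} + v_{3} ; sig = (2; 1,1,1)
  {6,8}:  v_{6} + v_{8} = v_{0} + 2·v_{2} + v_{3} + v_{4} ; sig = (2; 1,1,1,2)
  {8,9}:  v_{8} + v_{9} = 2·v_{0} + v_{2} + 2·v_{3} ; sig = (2; 1,2,2)
  {1,4,7}:  v_{1} + v_{4} + v_{7} = 0 ; sig = (3; —)
  {0,3,7}:  v_{0} + v_{3} + v_{7} = v_{9} ; sig = (3; 1)
  {2,4,7}:  v_{2} + v_{4} + v_{7} = v_{6} ; sig = (3; 1)
  {2,5,9}:  v_{2} + v_{5} + v_{9} = v_{7} ; sig = (3; 1)
  {1,4,9}:  v_{1} + v_{4} + v_{9} = v_{0} + v_{3} ; sig = (3; 1,1)
  {2,4,9}:  v_{2} + v_{4} + v_{9} = v_{0} + v_{3} + v_{6} ; sig = (3; 1,1,1)
  {5,6,9}:  v_{5} + v_{6} + v_{9} = v_{4} + 2·v_{7} ; sig = (3; 1,2)
  {0,2,3,5}:  v_{0} + v_{2} + v_{3} + v_{5} = 0 ; sig = (4; —)
  {0,3,5,6}:  v_{0} + v_{3} + v_{5} + v_{6} = v_{4} + v_{7} ; sig = (4; 1,1)
  {0,1,2,3,4}:  v_{0} + v_{1} + v_{2} + v_{3} + v_{4} = v_{8} ; sig = (5; 1)

so the primitive-relation signature multiset is
    (2; 1)
    (2; 1,1)
    (2; 1,1,1)
    (2; 1,1,1,2)
    (2; 1,2,2)
    (3; —)
    (3; 1)
    (3; 1)
    (3; 1)
    (3; 1,1)
    (3; 1,1,1)
    (3; 1,2)
    (4; —)
    (4; 1,1)
    (5; 1)


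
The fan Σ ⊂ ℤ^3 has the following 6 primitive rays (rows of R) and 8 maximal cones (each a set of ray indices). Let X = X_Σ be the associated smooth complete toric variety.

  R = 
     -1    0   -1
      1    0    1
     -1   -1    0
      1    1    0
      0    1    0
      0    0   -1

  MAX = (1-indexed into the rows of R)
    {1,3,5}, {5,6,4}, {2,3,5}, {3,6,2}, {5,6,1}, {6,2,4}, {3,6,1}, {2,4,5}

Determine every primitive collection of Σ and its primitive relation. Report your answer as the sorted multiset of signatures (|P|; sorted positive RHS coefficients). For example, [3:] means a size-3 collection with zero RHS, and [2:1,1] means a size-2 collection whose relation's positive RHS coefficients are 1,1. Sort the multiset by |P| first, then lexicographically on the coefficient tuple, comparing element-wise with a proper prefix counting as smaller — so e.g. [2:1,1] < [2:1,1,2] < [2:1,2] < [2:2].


|primitive collections| = 5. Relations:

  P = {1,2}:  v_{1} + v_{2} = 0 — sig = [2:]
  P = {3,4}:  v_{3} + v_{4} = 0 — sig = [2:]
  P = {1,4}:  v_{1} + v_{4} = v_{5} + v_{6} — sig = [2:1,1]
  P = {2,5,6}:  v_{2} + v_{5} + v_{6} = v_{4} — sig = [3:1]
  P = {3,5,6}:  v_{3} + v_{5} + v_{6} = v_{1} — sig = [3:1]

Hence PRS(X_Σ) =
[[2:], [2:], [2:1,1], [3:1], [3:1]]


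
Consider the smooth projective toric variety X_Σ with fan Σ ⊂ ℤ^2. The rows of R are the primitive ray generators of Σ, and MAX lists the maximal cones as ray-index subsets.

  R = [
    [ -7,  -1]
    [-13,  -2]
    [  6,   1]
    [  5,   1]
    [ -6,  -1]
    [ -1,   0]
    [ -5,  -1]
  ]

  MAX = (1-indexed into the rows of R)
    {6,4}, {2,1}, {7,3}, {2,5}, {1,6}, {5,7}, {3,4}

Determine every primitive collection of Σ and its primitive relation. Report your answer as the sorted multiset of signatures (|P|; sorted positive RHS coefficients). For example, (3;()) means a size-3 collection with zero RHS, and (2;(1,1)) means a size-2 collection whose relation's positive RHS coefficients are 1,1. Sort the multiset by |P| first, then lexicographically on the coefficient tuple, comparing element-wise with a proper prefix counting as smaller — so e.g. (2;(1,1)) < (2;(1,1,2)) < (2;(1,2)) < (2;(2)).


Minimal non-faces — 14 found among 7 rays, 7 max cones:

  P = {3,5}:  v_{3} + v_{5} = 0 ; sig = (2;())
  P = {4,7}:  v_{4} + v_{7} = 0 ; sig = (2;())
  P = {1,3}:  v_{1} + v_{3} = v_{6} ; sig = (2;(1))
  P = {1,5}:  v_{1} + v_{5} = v_{2} ; sig = (2;(1))
  P = {2,3}:  v_{2} + v_{3} = v_{1} ; sig = (2;(1))
  P = {3,6}:  v_{3} + v_{6} = v_{4} ; sig = (2;(1))
  P = {4,5}:  v_{4} + v_{5} = v_{6} ; sig = (2;(1))
  P = {5,6}:  v_{5} + v_{6} = v_{1} ; sig = (2;(1))
  P = {6,7}:  v_{6} + v_{7} = v_{5} ; sig = (2;(1))
  P = {2,4}:  v_{2} + v_{4} = v_{1} + v_{6} ; sig = (2;(1,1))
  P = {1,4}:  v_{1} + v_{4} = 2·v_{6} ; sig = (2;(2))
  P = {1,7}:  v_{1} + v_{7} = 2·v_{5} ; sig = (2;(2))
  P = {2,6}:  v_{2} + v_{6} = 2·v_{1} ; sig = (2;(2))
  P = {2,7}:  v_{2} + v_{7} = 3·v_{5} ; sig = (2;(3))

so the primitive-relation signature multiset is
    |P|=2: 14 collections, coeffs (), (), (1), (1), (1), (1), (1), (1), (1), (1,1), (2), (2), (2), (3)


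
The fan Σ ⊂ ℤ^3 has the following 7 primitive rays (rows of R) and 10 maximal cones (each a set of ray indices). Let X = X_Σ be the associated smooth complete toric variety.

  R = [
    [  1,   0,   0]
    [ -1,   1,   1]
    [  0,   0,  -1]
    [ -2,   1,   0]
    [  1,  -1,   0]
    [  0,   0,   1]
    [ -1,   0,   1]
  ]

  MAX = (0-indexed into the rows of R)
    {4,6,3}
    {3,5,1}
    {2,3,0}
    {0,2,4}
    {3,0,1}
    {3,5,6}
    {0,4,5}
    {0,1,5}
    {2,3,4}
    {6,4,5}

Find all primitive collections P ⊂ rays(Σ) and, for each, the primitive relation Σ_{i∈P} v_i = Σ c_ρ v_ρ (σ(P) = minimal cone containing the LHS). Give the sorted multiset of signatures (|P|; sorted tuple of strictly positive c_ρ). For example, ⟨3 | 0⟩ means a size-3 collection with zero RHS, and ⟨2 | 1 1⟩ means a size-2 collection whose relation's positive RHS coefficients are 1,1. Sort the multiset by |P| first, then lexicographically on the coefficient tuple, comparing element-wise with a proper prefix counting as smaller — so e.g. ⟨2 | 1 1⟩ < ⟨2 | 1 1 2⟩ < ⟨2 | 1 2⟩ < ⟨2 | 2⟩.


Δ(Σ) — 7 vertices, 9 min non-faces:

  P={2,5}:  v_{2} + v_{5} = 0  ⟹  sig = ⟨2 | 0⟩
  P={0,6}:  v_{0} + v_{6} = v_{5}  ⟹  sig = ⟨2 | 1⟩
  P={1,4}:  v_{1} + v_{4} = v_{5}  ⟹  sig = ⟨2 | 1⟩
  P={1,2}:  v_{1} + v_{2} = v_{0} + v_{3}  ⟹  sig = ⟨2 | 1 1⟩
  P={2,6}:  v_{2} + v_{6} = v_{3} + v_{4}  ⟹  sig = ⟨2 | 1 1⟩
  P={1,6}:  v_{1} + v_{6} = v_{3} + 2·v_{5}  ⟹  sig = ⟨2 | 1 2⟩
  P={0,3,4}:  v_{0} + v_{3} + v_{4} = 0  ⟹  sig = ⟨3 | 0⟩
  P={0,3,5}:  v_{0} + v_{3} + v_{5} = v_{1}  ⟹  sig = ⟨3 | 1⟩
  P={3,4,5}:  v_{3} + v_{4} + v_{5} = v_{6}  ⟹  sig = ⟨3 | 1⟩

Signatures (|P|; sorted positive RHS coefficients), sorted:
    ⟨2 | 0⟩
    ⟨2 | 1⟩
    ⟨2 | 1⟩
    ⟨2 | 1 1⟩
    ⟨2 | 1 1⟩
    ⟨2 | 1 2⟩
    ⟨3 | 0⟩
    ⟨3 | 1⟩
    ⟨3 | 1⟩


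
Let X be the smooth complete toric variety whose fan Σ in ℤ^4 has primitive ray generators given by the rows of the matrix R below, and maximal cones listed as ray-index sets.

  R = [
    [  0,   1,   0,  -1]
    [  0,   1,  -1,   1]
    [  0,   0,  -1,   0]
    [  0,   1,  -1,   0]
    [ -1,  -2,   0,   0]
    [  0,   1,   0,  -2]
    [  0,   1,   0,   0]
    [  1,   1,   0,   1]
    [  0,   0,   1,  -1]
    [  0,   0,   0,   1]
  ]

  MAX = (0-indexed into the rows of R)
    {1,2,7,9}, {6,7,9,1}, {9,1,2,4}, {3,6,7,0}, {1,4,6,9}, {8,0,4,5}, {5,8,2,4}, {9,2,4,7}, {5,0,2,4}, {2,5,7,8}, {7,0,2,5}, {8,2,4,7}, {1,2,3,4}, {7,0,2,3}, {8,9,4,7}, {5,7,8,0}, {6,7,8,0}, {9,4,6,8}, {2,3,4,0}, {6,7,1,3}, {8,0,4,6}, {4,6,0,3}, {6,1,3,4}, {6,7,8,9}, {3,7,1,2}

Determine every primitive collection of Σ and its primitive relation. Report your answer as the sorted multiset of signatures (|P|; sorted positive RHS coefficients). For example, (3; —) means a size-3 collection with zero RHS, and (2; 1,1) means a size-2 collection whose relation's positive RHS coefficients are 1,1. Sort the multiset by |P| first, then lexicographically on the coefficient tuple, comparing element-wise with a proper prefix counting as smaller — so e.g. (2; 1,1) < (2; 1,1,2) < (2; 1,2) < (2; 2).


Σ has 17 primitive collections:

  P={0,9}:  v_{0} + v_{9} = v_{6} ; sig = (2; 1)
  P={1,8}:  v_{1} + v_{8} = v_{6} ; sig = (2; 1)
  P={2,6}:  v_{2} + v_{6} = v_{3} ; sig = (2; 1)
  P={3,8}:  v_{3} + v_{8} = v_{0} ; sig = (2; 1)
  P={3,9}:  v_{3} + v_{9} = v_{1} ; sig = (2; 1)
  P={5,9}:  v_{5} + v_{9} = v_{0} ; sig = (2; 1)
  P={0,1}:  v_{0} + v_{1} = v_{3} + v_{6} ; sig = (2; 1,1)
  P={1,5}:  v_{1} + v_{5} = v_{0} + v_{3} ; sig = (2; 1,1)
  P={3,5}:  v_{3} + v_{5} = 2·v_{0} + v_{2} ; sig = (2; 1,2)
  P={5,6}:  v_{5} + v_{6} = 2·v_{0} ; sig = (2; 2)
  P={0,4,7}:  v_{0} + v_{4} + v_{7} = 0 ; sig = (3; —)
  P={2,8,9}:  v_{2} + v_{8} + v_{9} = 0 ; sig = (3; —)
  P={0,2,8}:  v_{0} + v_{2} + v_{8} = v_{5} ; sig = (3; 1)
  P={4,6,7}:  v_{4} + v_{6} + v_{7} = v_{9} ; sig = (3; 1)
  P={3,4,7}:  v_{3} + v_{4} + v_{7} = v_{2} + v_{9} ; sig = (3; 1,1)
  P={4,5,7}:  v_{4} + v_{5} + v_{7} = v_{2} + v_{8} ; sig = (3; 1,1)
  P={1,4,7}:  v_{1} + v_{4} + v_{7} = v_{2} + 2·v_{9} ; sig = (3; 1,2)

so the primitive-relation signature multiset is
{ (2; 1) ×6,  (2; 1,1) ×2,  (2; 1,2),  (2; 2),  (3; —) ×2,  (3; 1) ×2,  (3; 1,1) ×2,  (3; 1,2) }
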